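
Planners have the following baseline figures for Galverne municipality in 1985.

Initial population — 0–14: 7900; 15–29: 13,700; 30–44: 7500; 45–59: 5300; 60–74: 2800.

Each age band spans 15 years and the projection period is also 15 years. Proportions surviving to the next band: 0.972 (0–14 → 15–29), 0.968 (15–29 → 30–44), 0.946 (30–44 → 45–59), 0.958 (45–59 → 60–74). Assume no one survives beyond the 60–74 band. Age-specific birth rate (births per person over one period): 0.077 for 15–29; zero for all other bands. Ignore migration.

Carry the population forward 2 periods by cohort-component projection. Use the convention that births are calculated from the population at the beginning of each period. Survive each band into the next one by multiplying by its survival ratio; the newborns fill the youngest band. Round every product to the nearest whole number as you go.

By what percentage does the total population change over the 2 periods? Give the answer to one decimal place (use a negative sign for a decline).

(Bands numbered youngest = 1 to oldest = 5.)
Period 1.
Births: 13700 × 0.077 = 1055
Band 2: 7900 × 0.972 = 7679
Band 3: 13700 × 0.968 = 13262
Band 4: 7500 × 0.946 = 7095
Band 5: 5300 × 0.958 = 5077
End of period: [1055, 7679, 13262, 7095, 5077]
Period 2.
Births: 7679 × 0.077 = 591
Band 2: 1055 × 0.972 = 1025
Band 3: 7679 × 0.968 = 7433
Band 4: 13262 × 0.946 = 12546
Band 5: 7095 × 0.958 = 6797
End of period: [591, 1025, 7433, 12546, 6797]
Total: 37200 → 28392; change = -8808; percentage change = -23.7%

-23.7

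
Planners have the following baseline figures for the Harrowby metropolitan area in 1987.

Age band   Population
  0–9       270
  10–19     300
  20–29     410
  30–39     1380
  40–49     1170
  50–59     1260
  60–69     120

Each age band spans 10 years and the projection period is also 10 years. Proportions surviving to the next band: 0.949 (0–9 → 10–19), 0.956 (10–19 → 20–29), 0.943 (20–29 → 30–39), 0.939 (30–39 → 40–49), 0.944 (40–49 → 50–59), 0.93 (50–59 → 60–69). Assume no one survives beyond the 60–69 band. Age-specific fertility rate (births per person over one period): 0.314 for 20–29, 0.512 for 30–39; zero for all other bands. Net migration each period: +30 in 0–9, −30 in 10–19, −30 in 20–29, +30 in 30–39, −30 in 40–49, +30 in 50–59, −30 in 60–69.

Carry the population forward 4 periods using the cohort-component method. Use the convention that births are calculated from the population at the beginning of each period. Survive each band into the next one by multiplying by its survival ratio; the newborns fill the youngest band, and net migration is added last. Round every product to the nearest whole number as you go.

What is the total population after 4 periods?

2220

Period 1:
Births: 410 × 0.314 = 129  |  1380 × 0.512 = 707 — total 836
10–19: 270 × 0.949 = 256
20–29: 300 × 0.956 = 287
30–39: 410 × 0.943 = 387
40–49: 1380 × 0.939 = 1296
50–59: 1170 × 0.944 = 1104
60–69: 1260 × 0.93 = 1172
Net migration: 0–9 + 30 → 866; 10–19 − 30 → 226; 20–29 − 30 → 257; 30–39 + 30 → 417; 40–49 − 30 → 1266; 50–59 + 30 → 1134; 60–69 − 30 → 1142
End of period: [866, 226, 257, 417, 1266, 1134, 1142]
Period 2:
Births: 257 × 0.314 = 81  |  417 × 0.512 = 214 — total 295
10–19: 866 × 0.949 = 822
20–29: 226 × 0.956 = 216
30–39: 257 × 0.943 = 242
40–49: 417 × 0.939 = 392
50–59: 1266 × 0.944 = 1195
60–69: 1134 × 0.93 = 1055
Net migration: 0–9 + 30 → 325; 10–19 − 30 → 792; 20–29 − 30 → 186; 30–39 + 30 → 272; 40–49 − 30 → 362; 50–59 + 30 → 1225; 60–69 − 30 → 1025
End of period: [325, 792, 186, 272, 362, 1225, 1025]
Period 3:
Births: 186 × 0.314 = 58  |  272 × 0.512 = 139 — total 197
10–19: 325 × 0.949 = 308
20–29: 792 × 0.956 = 757
30–39: 186 × 0.943 = 175
40–49: 272 × 0.939 = 255
50–59: 362 × 0.944 = 342
60–69: 1225 × 0.93 = 1139
Net migration: 0–9 + 30 → 227; 10–19 − 30 → 278; 20–29 − 30 → 727; 30–39 + 30 → 205; 40–49 − 30 → 225; 50–59 + 30 → 372; 60–69 − 30 → 1109
End of period: [227, 278, 727, 205, 225, 372, 1109]
Period 4:
Births: 727 × 0.314 = 228  |  205 × 0.512 = 105 — total 333
10–19: 227 × 0.949 = 215
20–29: 278 × 0.956 = 266
30–39: 727 × 0.943 = 686
40–49: 205 × 0.939 = 192
50–59: 225 × 0.944 = 212
60–69: 372 × 0.93 = 346
Net migration: 0–9 + 30 → 363; 10–19 − 30 → 185; 20–29 − 30 → 236; 30–39 + 30 → 716; 40–49 − 30 → 162; 50–59 + 30 → 242; 60–69 − 30 → 316
End of period: [363, 185, 236, 716, 162, 242, 316]
Total after period 4: 363 + 185 + 236 + 716 + 162 + 242 + 316 = 2220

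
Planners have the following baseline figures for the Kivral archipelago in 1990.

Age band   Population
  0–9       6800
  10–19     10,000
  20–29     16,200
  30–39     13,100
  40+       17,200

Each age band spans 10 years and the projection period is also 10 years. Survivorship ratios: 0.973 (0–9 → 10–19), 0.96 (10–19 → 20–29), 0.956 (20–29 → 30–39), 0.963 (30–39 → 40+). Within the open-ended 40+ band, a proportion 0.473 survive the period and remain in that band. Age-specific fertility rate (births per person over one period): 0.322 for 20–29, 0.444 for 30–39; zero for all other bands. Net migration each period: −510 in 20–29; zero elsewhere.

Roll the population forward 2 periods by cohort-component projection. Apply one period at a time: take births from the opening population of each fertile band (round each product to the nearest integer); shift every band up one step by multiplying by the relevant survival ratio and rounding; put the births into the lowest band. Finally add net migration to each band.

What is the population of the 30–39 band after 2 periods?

After projecting period 1:
Births: 16200 * 0.322 = 5216  |  13100 * 0.444 = 5816 — total 11032
10–19: 6800 * 0.973 = 6616
20–29: 10000 * 0.96 = 9600
30–39: 16200 * 0.956 = 15487
40+: 13100 * 0.963 + 17200 * 0.473 = 12615 + 8136 = 20751
Net migration: 20–29 − 510 → 9090
End of period: [11032, 6616, 9090, 15487, 20751]
After projecting period 2:
Births: 9090 * 0.322 = 2927  |  15487 * 0.444 = 6876 — total 9803
10–19: 11032 * 0.973 = 10734
20–29: 6616 * 0.96 = 6351
30–39: 9090 * 0.956 = 8690
40+: 15487 * 0.963 + 20751 * 0.473 = 14914 + 9815 = 24729
Net migration: 20–29 − 510 → 5841
End of period: [9803, 10734, 5841, 8690, 24729]

8690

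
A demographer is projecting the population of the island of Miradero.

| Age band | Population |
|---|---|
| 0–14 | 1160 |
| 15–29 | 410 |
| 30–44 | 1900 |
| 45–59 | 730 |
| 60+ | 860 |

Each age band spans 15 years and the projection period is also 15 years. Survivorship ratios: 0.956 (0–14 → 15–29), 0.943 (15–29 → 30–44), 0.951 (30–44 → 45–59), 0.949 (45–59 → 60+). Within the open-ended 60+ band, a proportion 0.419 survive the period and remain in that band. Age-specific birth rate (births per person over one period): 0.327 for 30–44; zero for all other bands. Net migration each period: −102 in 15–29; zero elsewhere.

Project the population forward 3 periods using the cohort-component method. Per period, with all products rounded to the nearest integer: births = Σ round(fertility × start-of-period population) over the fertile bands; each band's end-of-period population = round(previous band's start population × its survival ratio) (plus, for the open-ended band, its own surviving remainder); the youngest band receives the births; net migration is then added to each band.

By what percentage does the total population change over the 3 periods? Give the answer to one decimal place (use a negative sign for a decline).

-41.7

Call the bands 1 to 5, youngest first.
Period 1.
Births: 1900 × 0.327 = 621
Band 2: 1160 × 0.956 = 1109
Band 3: 410 × 0.943 = 387
Band 4: 1900 × 0.951 = 1807
Band 5: 730 × 0.949 + 860 × 0.419 = 693 + 360 = 1053
Net migration: Band 2 − 102 → 1007
End of period: [621, 1007, 387, 1807, 1053]
Period 2.
Births: 387 × 0.327 = 127
Band 2: 621 × 0.956 = 594
Band 3: 1007 × 0.943 = 950
Band 4: 387 × 0.951 = 368
Band 5: 1807 × 0.949 + 1053 × 0.419 = 1715 + 441 = 2156
Net migration: Band 2 − 102 → 492
End of period: [127, 492, 950, 368, 2156]
Period 3.
Births: 950 × 0.327 = 311
Band 2: 127 × 0.956 = 121
Band 3: 492 × 0.943 = 464
Band 4: 950 × 0.951 = 903
Band 5: 368 × 0.949 + 2156 × 0.419 = 349 + 903 = 1252
Net migration: Band 2 − 102 → 19
End of period: [311, 19, 464, 903, 1252]
Total: 5060 → 2949; change = -2111; percentage change = -41.7%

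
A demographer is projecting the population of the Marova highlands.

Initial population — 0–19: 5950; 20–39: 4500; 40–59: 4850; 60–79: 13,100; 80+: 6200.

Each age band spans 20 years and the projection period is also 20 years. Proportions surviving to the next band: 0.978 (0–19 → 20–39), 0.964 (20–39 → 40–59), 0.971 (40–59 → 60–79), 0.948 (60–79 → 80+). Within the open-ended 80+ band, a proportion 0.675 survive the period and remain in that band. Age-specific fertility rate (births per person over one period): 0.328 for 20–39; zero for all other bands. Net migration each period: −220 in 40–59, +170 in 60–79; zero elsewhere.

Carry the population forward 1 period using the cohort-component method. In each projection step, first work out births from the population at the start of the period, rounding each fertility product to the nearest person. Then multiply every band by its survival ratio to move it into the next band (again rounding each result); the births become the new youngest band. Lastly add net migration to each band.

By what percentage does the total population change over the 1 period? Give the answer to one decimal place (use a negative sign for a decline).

— Period 1 —
Births: 4500 * 0.328 = 1476
20–39: 5950 * 0.978 = 5819
40–59: 4500 * 0.964 = 4338
60–79: 4850 * 0.971 = 4709
80+: 13100 * 0.948 + 6200 * 0.675 = 12419 + 4185 = 16604
Net migration: 40–59 − 220 → 4118; 60–79 + 170 → 4879
End of period: [1476, 5819, 4118, 4879, 16604]
Total: 34600 → 32896; change = -1704; percentage change = -4.9%

-4.9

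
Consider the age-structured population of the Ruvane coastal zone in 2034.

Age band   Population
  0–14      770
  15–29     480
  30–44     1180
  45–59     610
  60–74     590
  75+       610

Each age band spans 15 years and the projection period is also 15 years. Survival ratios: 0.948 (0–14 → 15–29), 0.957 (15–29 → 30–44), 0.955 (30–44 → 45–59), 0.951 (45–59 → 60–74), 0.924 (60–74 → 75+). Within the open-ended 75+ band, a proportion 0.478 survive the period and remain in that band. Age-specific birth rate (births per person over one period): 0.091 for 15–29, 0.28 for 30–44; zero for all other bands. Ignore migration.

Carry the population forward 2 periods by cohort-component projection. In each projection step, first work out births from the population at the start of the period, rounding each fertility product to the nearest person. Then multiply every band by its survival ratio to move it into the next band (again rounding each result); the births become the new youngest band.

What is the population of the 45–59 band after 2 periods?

438

[period 1]
Births: 480 * 0.091 = 44  |  1180 * 0.28 = 330 → 374
15–29: 770 * 0.948 = 730
30–44: 480 * 0.957 = 459
45–59: 1180 * 0.955 = 1127
60–74: 610 * 0.951 = 580
75+: 590 * 0.924 + 610 * 0.478 = 545 + 292 = 837
Population now: 0–14=374, 15–29=730, 30–44=459, 45–59=1127, 60–74=580, 75+=837
[period 2]
Births: 730 * 0.091 = 66  |  459 * 0.28 = 129 → 195
15–29: 374 * 0.948 = 355
30–44: 730 * 0.957 = 699
45–59: 459 * 0.955 = 438
60–74: 1127 * 0.951 = 1072
75+: 580 * 0.924 + 837 * 0.478 = 536 + 400 = 936
Population now: 0–14=195, 15–29=355, 30–44=699, 45–59=438, 60–74=1072, 75+=936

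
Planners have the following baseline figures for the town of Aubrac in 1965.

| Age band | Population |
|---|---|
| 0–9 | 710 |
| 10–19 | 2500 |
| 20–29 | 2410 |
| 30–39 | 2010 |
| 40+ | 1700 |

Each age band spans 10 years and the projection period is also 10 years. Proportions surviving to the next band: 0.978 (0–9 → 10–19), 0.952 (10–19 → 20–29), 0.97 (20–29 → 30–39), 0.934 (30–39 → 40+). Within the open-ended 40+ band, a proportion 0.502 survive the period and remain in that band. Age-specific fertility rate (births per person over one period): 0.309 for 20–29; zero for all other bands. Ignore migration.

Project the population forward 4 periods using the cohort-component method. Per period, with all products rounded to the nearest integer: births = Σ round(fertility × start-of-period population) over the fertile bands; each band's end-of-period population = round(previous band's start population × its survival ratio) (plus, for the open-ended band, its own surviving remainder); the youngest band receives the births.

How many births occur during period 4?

214

— Period 1 —
Births: 2410 × 0.309 = 745
10–19: 710 × 0.978 = 694
20–29: 2500 × 0.952 = 2380
30–39: 2410 × 0.97 = 2338
40+: 2010 × 0.934 + 1700 × 0.502 = 1877 + 853 = 2730
End of period: [745, 694, 2380, 2338, 2730]
— Period 2 —
Births: 2380 × 0.309 = 735
10–19: 745 × 0.978 = 729
20–29: 694 × 0.952 = 661
30–39: 2380 × 0.97 = 2309
40+: 2338 × 0.934 + 2730 × 0.502 = 2184 + 1370 = 3554
End of period: [735, 729, 661, 2309, 3554]
— Period 3 —
Births: 661 × 0.309 = 204
10–19: 735 × 0.978 = 719
20–29: 729 × 0.952 = 694
30–39: 661 × 0.97 = 641
40+: 2309 × 0.934 + 3554 × 0.502 = 2157 + 1784 = 3941
End of period: [204, 719, 694, 641, 3941]
— Period 4 —
Births: 694 × 0.309 = 214
10–19: 204 × 0.978 = 200
20–29: 719 × 0.952 = 684
30–39: 694 × 0.97 = 673
40+: 641 × 0.934 + 3941 × 0.502 = 599 + 1978 = 2577
End of period: [214, 200, 684, 673, 2577]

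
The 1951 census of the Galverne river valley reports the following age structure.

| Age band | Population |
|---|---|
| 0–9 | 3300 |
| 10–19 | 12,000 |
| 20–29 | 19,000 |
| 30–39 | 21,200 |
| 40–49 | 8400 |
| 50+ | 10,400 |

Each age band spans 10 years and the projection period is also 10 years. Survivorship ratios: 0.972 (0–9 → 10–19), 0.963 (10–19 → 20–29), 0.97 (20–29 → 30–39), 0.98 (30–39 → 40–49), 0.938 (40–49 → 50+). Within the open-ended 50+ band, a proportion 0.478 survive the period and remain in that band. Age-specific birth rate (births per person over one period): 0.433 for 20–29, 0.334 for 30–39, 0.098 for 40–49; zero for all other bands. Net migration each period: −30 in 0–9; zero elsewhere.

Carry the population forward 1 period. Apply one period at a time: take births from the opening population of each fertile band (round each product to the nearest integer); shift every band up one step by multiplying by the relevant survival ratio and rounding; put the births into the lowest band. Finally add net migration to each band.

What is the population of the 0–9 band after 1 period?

16101

Call the groups 1 to 6, youngest first.
[period 1]
Births: 19000 * 0.433 = 8227 ; 21200 * 0.334 = 7081 ; 8400 * 0.098 = 823 → 16131
Group 2: 3300 * 0.972 = 3208
Group 3: 12000 * 0.963 = 11556
Group 4: 19000 * 0.97 = 18430
Group 5: 21200 * 0.98 = 20776
Group 6: 8400 * 0.938 + 10400 * 0.478 = 7879 + 4971 = 12850
Net migration: Group 1 − 30 → 16101
End of period: [16101, 3208, 11556, 18430, 20776, 12850]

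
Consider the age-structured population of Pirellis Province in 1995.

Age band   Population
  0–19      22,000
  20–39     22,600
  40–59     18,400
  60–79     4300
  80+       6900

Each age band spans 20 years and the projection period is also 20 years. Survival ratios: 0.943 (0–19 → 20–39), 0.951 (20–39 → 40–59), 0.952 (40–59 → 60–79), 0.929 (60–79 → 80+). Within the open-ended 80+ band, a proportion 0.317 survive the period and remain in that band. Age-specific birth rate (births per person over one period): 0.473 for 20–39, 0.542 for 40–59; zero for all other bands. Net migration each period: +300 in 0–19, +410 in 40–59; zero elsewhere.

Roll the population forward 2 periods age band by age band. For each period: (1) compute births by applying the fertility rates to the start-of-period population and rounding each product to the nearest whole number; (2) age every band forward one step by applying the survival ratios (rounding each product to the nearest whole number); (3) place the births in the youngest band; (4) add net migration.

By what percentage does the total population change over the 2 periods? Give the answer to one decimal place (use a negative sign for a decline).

Period 1:
Births: 22600 × 0.473 = 10690, 18400 × 0.542 = 9973 ⇒ total 20663
20–39: 22000 × 0.943 = 20746
40–59: 22600 × 0.951 = 21493
60–79: 18400 × 0.952 = 17517
80+: 4300 × 0.929 + 6900 × 0.317 = 3995 + 2187 = 6182
Net migration: 0–19 + 300 → 20963; 40–59 + 410 → 21903
Giving 20963 / 20746 / 21903 / 17517 / 6182.
Period 2:
Births: 20746 × 0.473 = 9813, 21903 × 0.542 = 11871 ⇒ total 21684
20–39: 20963 × 0.943 = 19768
40–59: 20746 × 0.951 = 19729
60–79: 21903 × 0.952 = 20852
80+: 17517 × 0.929 + 6182 × 0.317 = 16273 + 1960 = 18233
Net migration: 0–19 + 300 → 21984; 40–59 + 410 → 20139
Giving 21984 / 19768 / 20139 / 20852 / 18233.
Total: 74200 → 100976; change = 26776; percentage change = 36.1%

36.1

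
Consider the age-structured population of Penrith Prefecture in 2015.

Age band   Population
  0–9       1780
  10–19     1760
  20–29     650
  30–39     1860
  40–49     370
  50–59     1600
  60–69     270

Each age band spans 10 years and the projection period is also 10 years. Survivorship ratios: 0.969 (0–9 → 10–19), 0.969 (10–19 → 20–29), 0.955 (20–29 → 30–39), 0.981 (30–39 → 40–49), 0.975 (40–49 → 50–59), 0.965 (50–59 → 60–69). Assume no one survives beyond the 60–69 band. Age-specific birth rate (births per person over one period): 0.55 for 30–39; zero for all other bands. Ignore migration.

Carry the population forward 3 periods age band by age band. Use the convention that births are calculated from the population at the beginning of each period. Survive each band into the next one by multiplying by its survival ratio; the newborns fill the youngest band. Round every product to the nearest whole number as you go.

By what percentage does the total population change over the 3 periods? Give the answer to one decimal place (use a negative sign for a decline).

Numbering the groups 1..7 from youngest to oldest:
— Period 1 —
Births: 1860 * 0.55 = 1023
Group 2: 1780 * 0.969 = 1725
Group 3: 1760 * 0.969 = 1705
Group 4: 650 * 0.955 = 621
Group 5: 1860 * 0.981 = 1825
Group 6: 370 * 0.975 = 361
Group 7: 1600 * 0.965 = 1544
→ [1023, 1725, 1705, 621, 1825, 361, 1544]
— Period 2 —
Births: 621 * 0.55 = 342
Group 2: 1023 * 0.969 = 991
Group 3: 1725 * 0.969 = 1672
Group 4: 1705 * 0.955 = 1628
Group 5: 621 * 0.981 = 609
Group 6: 1825 * 0.975 = 1779
Group 7: 361 * 0.965 = 348
→ [342, 991, 1672, 1628, 609, 1779, 348]
— Period 3 —
Births: 1628 * 0.55 = 895
Group 2: 342 * 0.969 = 331
Group 3: 991 * 0.969 = 960
Group 4: 1672 * 0.955 = 1597
Group 5: 1628 * 0.981 = 1597
Group 6: 609 * 0.975 = 594
Group 7: 1779 * 0.965 = 1717
→ [895, 331, 960, 1597, 1597, 594, 1717]
Total: 8290 → 7691; change = -599; percentage change = -7.2%

-7.2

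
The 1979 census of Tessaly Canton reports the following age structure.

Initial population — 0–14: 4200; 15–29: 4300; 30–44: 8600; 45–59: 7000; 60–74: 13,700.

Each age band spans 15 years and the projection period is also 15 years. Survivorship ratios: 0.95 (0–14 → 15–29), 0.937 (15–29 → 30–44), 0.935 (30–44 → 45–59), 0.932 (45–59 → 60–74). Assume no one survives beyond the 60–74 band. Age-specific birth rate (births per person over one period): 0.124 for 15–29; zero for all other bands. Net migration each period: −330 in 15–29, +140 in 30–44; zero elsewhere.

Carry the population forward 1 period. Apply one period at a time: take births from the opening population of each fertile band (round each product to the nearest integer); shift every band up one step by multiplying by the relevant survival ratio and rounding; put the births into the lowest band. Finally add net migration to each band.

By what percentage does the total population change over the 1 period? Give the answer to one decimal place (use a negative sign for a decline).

-39.3

Let band 1 be 0–14 through band 5 = 60–74.
[period 1]
Births: 4300 × 0.124 = 533
Band 2: 4200 × 0.95 = 3990
Band 3: 4300 × 0.937 = 4029
Band 4: 8600 × 0.935 = 8041
Band 5: 7000 × 0.932 = 6524
Net migration: Band 2 − 330 → 3660; Band 3 + 140 → 4169
End of period: [533, 3660, 4169, 8041, 6524]
Total: 37800 → 22927; change = -14873; percentage change = -39.3%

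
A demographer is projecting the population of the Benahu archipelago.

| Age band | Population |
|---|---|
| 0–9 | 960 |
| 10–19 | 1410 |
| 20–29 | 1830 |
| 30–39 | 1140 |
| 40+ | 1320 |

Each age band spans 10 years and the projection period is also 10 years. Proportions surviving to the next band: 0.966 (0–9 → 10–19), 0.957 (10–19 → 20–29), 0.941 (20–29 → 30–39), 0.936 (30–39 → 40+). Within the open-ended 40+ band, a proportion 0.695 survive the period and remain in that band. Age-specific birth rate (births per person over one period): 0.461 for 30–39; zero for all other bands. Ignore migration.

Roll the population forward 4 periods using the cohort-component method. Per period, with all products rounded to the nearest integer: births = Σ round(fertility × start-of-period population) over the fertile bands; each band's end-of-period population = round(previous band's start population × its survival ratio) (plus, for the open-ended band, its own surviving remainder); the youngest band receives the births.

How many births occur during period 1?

Numbering the groups 1..5 from youngest to oldest:
After projecting period 1:
Births: 1140 × 0.461 = 526
Group 2: 960 × 0.966 = 927
Group 3: 1410 × 0.957 = 1349
Group 4: 1830 × 0.941 = 1722
Group 5: 1140 × 0.936 + 1320 × 0.695 = 1067 + 917 = 1984
End of period: [526, 927, 1349, 1722, 1984]

526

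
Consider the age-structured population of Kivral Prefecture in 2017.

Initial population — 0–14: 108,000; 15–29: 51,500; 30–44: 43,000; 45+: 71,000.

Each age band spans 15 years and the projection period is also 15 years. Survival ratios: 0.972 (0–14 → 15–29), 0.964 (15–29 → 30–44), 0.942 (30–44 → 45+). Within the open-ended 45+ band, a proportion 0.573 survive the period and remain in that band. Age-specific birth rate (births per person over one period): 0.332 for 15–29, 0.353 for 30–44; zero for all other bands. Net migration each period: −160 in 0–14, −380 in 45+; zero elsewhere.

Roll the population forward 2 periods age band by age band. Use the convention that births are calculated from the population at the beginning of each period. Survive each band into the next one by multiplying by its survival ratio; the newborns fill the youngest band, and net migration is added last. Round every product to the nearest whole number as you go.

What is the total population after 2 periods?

Period 1:
Births: 51500 * 0.332 = 17098, 43000 * 0.353 = 15179 → total 32277
15–29: 108000 * 0.972 = 104976
30–44: 51500 * 0.964 = 49646
45+: 43000 * 0.942 + 71000 * 0.573 = 40506 + 40683 = 81189
Net migration: 0–14 − 160 → 32117; 45+ − 380 → 80809
End of period: [32117, 104976, 49646, 80809]
Period 2:
Births: 104976 * 0.332 = 34852, 49646 * 0.353 = 17525 → total 52377
15–29: 32117 * 0.972 = 31218
30–44: 104976 * 0.964 = 101197
45+: 49646 * 0.942 + 80809 * 0.573 = 46767 + 46304 = 93071
Net migration: 0–14 − 160 → 52217; 45+ − 380 → 92691
End of period: [52217, 31218, 101197, 92691]
Total after period 2: 52217 + 31218 + 101197 + 92691 = 277323

277323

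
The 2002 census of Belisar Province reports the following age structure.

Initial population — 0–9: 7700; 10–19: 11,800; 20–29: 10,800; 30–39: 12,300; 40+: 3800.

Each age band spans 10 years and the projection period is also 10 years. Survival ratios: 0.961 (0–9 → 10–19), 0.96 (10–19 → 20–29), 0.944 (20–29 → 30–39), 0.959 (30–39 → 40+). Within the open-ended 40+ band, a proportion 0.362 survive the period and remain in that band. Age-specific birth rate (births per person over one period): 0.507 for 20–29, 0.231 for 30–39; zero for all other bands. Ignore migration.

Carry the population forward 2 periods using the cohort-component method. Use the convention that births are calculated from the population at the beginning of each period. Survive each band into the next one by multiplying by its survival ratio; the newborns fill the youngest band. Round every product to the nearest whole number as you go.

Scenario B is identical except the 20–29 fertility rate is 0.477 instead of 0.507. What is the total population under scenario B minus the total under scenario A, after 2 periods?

Numbering the bands 1..5 from youngest to oldest:
[period 1]
Births: 10800 × 0.507 = 5476 ; 12300 × 0.231 = 2841 → 8317
Band 2: 7700 × 0.961 = 7400
Band 3: 11800 × 0.96 = 11328
Band 4: 10800 × 0.944 = 10195
Band 5: 12300 × 0.959 + 3800 × 0.362 = 11796 + 1376 = 13172
Giving 8317 / 7400 / 11328 / 10195 / 13172.
[period 2]
Births: 11328 × 0.507 = 5743 ; 10195 × 0.231 = 2355 → 8098
Band 2: 8317 × 0.961 = 7993
Band 3: 7400 × 0.96 = 7104
Band 4: 11328 × 0.944 = 10694
Band 5: 10195 × 0.959 + 13172 × 0.362 = 9777 + 4768 = 14545
Giving 8098 / 7993 / 7104 / 10694 / 14545.
Scenario A total after 2 periods: 48434
Scenario B projection —
[period 1]
Births: 10800 × 0.477 = 5152 ; 12300 × 0.231 = 2841 → 7993
Band 2: 7700 × 0.961 = 7400
Band 3: 11800 × 0.96 = 11328
Band 4: 10800 × 0.944 = 10195
Band 5: 12300 × 0.959 + 3800 × 0.362 = 11796 + 1376 = 13172
Giving 7993 / 7400 / 11328 / 10195 / 13172.
[period 2]
Births: 11328 × 0.477 = 5403 ; 10195 × 0.231 = 2355 → 7758
Band 2: 7993 × 0.961 = 7681
Band 3: 7400 × 0.96 = 7104
Band 4: 11328 × 0.944 = 10694
Band 5: 10195 × 0.959 + 13172 × 0.362 = 9777 + 4768 = 14545
Giving 7758 / 7681 / 7104 / 10694 / 14545.
Scenario B total after 2 periods: 47782
Difference B − A = 47782 − 48434 = -652

-652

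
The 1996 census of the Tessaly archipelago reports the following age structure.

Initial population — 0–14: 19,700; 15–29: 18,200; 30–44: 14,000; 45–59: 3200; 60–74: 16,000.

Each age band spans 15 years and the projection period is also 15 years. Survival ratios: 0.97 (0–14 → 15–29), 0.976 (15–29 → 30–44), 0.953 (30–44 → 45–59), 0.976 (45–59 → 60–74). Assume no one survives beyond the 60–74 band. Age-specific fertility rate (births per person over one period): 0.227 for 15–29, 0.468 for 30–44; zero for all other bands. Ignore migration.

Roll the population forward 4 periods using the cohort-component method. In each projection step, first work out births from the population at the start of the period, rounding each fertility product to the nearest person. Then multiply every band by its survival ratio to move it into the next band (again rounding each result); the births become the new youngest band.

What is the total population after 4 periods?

Let group 1 be 0–14 through group 5 = 60–74.
— Period 1 —
Births: 18200 × 0.227 = 4131  |  14000 × 0.468 = 6552 — total 10683
Group 2: 19700 × 0.97 = 19109
Group 3: 18200 × 0.976 = 17763
Group 4: 14000 × 0.953 = 13342
Group 5: 3200 × 0.976 = 3123
Population now: 0–14=10683, 15–29=19109, 30–44=17763, 45–59=13342, 60–74=3123
— Period 2 —
Births: 19109 × 0.227 = 4338  |  17763 × 0.468 = 8313 — total 12651
Group 2: 10683 × 0.97 = 10363
Group 3: 19109 × 0.976 = 18650
Group 4: 17763 × 0.953 = 16928
Group 5: 13342 × 0.976 = 13022
Population now: 0–14=12651, 15–29=10363, 30–44=18650, 45–59=16928, 60–74=13022
— Period 3 —
Births: 10363 × 0.227 = 2352  |  18650 × 0.468 = 8728 — total 11080
Group 2: 12651 × 0.97 = 12271
Group 3: 10363 × 0.976 = 10114
Group 4: 18650 × 0.953 = 17773
Group 5: 16928 × 0.976 = 16522
Population now: 0–14=11080, 15–29=12271, 30–44=10114, 45–59=17773, 60–74=16522
— Period 4 —
Births: 12271 × 0.227 = 2786  |  10114 × 0.468 = 4733 — total 7519
Group 2: 11080 × 0.97 = 10748
Group 3: 12271 × 0.976 = 11976
Group 4: 10114 × 0.953 = 9639
Group 5: 17773 × 0.976 = 17346
Population now: 0–14=7519, 15–29=10748, 30–44=11976, 45–59=9639, 60–74=17346
Total after period 4: 7519 + 10748 + 11976 + 9639 + 17346 = 57228

57228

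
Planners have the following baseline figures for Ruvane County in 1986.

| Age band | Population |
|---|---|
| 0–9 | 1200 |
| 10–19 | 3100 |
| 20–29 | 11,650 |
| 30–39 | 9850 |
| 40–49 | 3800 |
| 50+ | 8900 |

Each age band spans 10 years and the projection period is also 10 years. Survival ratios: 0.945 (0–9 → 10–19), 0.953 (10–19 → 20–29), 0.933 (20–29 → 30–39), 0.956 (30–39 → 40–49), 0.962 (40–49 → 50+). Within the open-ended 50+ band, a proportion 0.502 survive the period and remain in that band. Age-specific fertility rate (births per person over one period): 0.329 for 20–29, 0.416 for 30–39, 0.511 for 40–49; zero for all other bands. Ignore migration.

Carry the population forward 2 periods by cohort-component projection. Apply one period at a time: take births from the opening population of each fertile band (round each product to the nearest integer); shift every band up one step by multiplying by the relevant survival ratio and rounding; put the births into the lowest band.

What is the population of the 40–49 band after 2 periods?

10391

Period 1:
Births: 11650 × 0.329 = 3833, 9850 × 0.416 = 4098, 3800 × 0.511 = 1942 → 9873
10–19: 1200 × 0.945 = 1134
20–29: 3100 × 0.953 = 2954
30–39: 11650 × 0.933 = 10869
40–49: 9850 × 0.956 = 9417
50+: 3800 × 0.962 + 8900 × 0.502 = 3656 + 4468 = 8124
→ [9873, 1134, 2954, 10869, 9417, 8124]
Period 2:
Births: 2954 × 0.329 = 972, 10869 × 0.416 = 4522, 9417 × 0.511 = 4812 → 10306
10–19: 9873 × 0.945 = 9330
20–29: 1134 × 0.953 = 1081
30–39: 2954 × 0.933 = 2756
40–49: 10869 × 0.956 = 10391
50+: 9417 × 0.962 + 8124 × 0.502 = 9059 + 4078 = 13137
→ [10306, 9330, 1081, 2756, 10391, 13137]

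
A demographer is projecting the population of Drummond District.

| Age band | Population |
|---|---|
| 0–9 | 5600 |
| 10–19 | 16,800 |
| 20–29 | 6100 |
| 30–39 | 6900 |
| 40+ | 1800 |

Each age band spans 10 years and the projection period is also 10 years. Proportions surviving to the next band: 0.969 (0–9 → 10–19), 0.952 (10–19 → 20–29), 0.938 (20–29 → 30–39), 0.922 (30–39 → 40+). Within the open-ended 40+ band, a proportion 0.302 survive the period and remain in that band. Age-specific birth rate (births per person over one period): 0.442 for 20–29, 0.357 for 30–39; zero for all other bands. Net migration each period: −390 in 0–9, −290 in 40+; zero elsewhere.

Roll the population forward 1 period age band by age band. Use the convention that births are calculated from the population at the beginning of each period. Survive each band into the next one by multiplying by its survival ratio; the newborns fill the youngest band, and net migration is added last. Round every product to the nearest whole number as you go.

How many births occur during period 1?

— Period 1 —
Births: 6100 × 0.442 = 2696 ; 6900 × 0.357 = 2463 — total 5159
10–19: 5600 × 0.969 = 5426
20–29: 16800 × 0.952 = 15994
30–39: 6100 × 0.938 = 5722
40+: 6900 × 0.922 + 1800 × 0.302 = 6362 + 544 = 6906
Net migration: 0–9 − 390 → 4769; 40+ − 290 → 6616
End of period: [4769, 5426, 15994, 5722, 6616]

5159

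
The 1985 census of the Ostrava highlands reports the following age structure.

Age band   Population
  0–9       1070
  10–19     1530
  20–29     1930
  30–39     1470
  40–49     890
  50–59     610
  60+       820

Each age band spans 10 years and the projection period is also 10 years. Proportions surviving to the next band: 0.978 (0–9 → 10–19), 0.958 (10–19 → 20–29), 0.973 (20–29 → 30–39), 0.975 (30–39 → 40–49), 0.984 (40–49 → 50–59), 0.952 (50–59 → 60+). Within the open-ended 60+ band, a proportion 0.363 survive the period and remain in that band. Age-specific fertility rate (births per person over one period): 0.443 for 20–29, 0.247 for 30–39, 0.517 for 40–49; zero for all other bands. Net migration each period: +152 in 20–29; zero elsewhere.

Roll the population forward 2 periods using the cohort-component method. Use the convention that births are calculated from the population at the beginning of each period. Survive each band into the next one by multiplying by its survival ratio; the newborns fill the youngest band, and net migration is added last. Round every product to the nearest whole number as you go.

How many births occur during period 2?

1922

[period 1]
Births: 1930 × 0.443 = 855  |  1470 × 0.247 = 363  |  890 × 0.517 = 460 ⇒ total 1678
10–19: 1070 × 0.978 = 1046
20–29: 1530 × 0.958 = 1466
30–39: 1930 × 0.973 = 1878
40–49: 1470 × 0.975 = 1433
50–59: 890 × 0.984 = 876
60+: 610 × 0.952 + 820 × 0.363 = 581 + 298 = 879
Net migration: 20–29 + 152 → 1618
End of period: [1678, 1046, 1618, 1878, 1433, 876, 879]
[period 2]
Births: 1618 × 0.443 = 717  |  1878 × 0.247 = 464  |  1433 × 0.517 = 741 ⇒ total 1922
10–19: 1678 × 0.978 = 1641
20–29: 1046 × 0.958 = 1002
30–39: 1618 × 0.973 = 1574
40–49: 1878 × 0.975 = 1831
50–59: 1433 × 0.984 = 1410
60+: 876 × 0.952 + 879 × 0.363 = 834 + 319 = 1153
Net migration: 20–29 + 152 → 1154
End of period: [1922, 1641, 1154, 1574, 1831, 1410, 1153]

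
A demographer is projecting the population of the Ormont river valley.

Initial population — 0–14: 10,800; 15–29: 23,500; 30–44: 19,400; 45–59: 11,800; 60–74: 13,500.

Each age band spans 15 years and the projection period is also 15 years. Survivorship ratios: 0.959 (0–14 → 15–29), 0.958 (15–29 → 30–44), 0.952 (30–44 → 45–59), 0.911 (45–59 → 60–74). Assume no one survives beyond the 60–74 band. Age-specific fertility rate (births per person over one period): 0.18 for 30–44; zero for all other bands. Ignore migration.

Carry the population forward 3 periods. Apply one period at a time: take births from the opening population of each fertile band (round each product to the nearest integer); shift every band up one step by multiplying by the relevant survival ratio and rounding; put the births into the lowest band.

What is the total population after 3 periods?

37851

Let band 1 be 0–14 through band 5 = 60–74.
[period 1]
Births: 19400 * 0.18 = 3492
Band 2: 10800 * 0.959 = 10357
Band 3: 23500 * 0.958 = 22513
Band 4: 19400 * 0.952 = 18469
Band 5: 11800 * 0.911 = 10750
End of period: [3492, 10357, 22513, 18469, 10750]
[period 2]
Births: 22513 * 0.18 = 4052
Band 2: 3492 * 0.959 = 3349
Band 3: 10357 * 0.958 = 9922
Band 4: 22513 * 0.952 = 21432
Band 5: 18469 * 0.911 = 16825
End of period: [4052, 3349, 9922, 21432, 16825]
[period 3]
Births: 9922 * 0.18 = 1786
Band 2: 4052 * 0.959 = 3886
Band 3: 3349 * 0.958 = 3208
Band 4: 9922 * 0.952 = 9446
Band 5: 21432 * 0.911 = 19525
End of period: [1786, 3886, 3208, 9446, 19525]
Total after period 3: 1786 + 3886 + 3208 + 9446 + 19525 = 37851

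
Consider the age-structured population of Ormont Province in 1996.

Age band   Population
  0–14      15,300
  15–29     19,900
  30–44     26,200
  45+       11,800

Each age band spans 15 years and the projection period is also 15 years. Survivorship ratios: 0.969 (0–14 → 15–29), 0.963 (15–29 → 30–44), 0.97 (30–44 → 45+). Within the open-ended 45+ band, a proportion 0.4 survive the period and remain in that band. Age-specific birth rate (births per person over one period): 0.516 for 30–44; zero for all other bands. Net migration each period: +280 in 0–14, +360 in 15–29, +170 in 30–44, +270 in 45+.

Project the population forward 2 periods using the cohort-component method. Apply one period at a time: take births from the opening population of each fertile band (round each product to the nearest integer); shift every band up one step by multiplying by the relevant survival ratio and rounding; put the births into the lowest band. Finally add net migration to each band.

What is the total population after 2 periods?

69967

— Period 1 —
Births: 26200 × 0.516 = 13519
15–29: 15300 × 0.969 = 14826
30–44: 19900 × 0.963 = 19164
45+: 26200 × 0.97 + 11800 × 0.4 = 25414 + 4720 = 30134
Net migration: 0–14 + 280 → 13799; 15–29 + 360 → 15186; 30–44 + 170 → 19334; 45+ + 270 → 30404
Population now: 0–14=13799, 15–29=15186, 30–44=19334, 45+=30404
— Period 2 —
Births: 19334 × 0.516 = 9976
15–29: 13799 × 0.969 = 13371
30–44: 15186 × 0.963 = 14624
45+: 19334 × 0.97 + 30404 × 0.4 = 18754 + 12162 = 30916
Net migration: 0–14 + 280 → 10256; 15–29 + 360 → 13731; 30–44 + 170 → 14794; 45+ + 270 → 31186
Population now: 0–14=10256, 15–29=13731, 30–44=14794, 45+=31186
Total after period 2: 10256 + 13731 + 14794 + 31186 = 69967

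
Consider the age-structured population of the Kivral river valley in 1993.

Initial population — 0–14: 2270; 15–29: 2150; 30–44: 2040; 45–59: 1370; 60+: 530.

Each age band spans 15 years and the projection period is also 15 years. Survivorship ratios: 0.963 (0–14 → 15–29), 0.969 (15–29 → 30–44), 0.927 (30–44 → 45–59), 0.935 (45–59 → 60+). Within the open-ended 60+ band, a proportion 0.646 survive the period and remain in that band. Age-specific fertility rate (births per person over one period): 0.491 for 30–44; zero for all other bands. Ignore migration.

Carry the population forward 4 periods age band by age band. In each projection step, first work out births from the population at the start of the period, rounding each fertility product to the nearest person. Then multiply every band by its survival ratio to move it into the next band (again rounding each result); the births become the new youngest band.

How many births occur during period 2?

Numbering the groups 1..5 from youngest to oldest:
— Period 1 —
Births: 2040 * 0.491 = 1002
Group 2: 2270 * 0.963 = 2186
Group 3: 2150 * 0.969 = 2083
Group 4: 2040 * 0.927 = 1891
Group 5: 1370 * 0.935 + 530 * 0.646 = 1281 + 342 = 1623
Population now: 0–14=1002, 15–29=2186, 30–44=2083, 45–59=1891, 60+=1623
— Period 2 —
Births: 2083 * 0.491 = 1023
Group 2: 1002 * 0.963 = 965
Group 3: 2186 * 0.969 = 2118
Group 4: 2083 * 0.927 = 1931
Group 5: 1891 * 0.935 + 1623 * 0.646 = 1768 + 1048 = 2816
Population now: 0–14=1023, 15–29=965, 30–44=2118, 45–59=1931, 60+=2816

1023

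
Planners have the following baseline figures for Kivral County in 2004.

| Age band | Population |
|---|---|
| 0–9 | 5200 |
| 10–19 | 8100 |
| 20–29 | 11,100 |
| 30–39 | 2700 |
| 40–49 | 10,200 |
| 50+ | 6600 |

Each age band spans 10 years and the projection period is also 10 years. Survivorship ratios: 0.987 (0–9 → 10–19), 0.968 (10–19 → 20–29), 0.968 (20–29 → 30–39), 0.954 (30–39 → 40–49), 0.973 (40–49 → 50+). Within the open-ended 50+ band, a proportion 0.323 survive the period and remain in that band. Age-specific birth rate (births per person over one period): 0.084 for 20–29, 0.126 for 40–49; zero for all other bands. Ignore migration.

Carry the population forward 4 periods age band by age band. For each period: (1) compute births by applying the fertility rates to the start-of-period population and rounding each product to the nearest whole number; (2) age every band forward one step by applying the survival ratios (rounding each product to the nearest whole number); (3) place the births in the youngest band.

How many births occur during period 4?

1090

— Period 1 —
Births: 11100 × 0.084 = 932, 10200 × 0.126 = 1285 ⇒ total 2217
10–19: 5200 × 0.987 = 5132
20–29: 8100 × 0.968 = 7841
30–39: 11100 × 0.968 = 10745
40–49: 2700 × 0.954 = 2576
50+: 10200 × 0.973 + 6600 × 0.323 = 9925 + 2132 = 12057
Giving 2217 / 5132 / 7841 / 10745 / 2576 / 12057.
— Period 2 —
Births: 7841 × 0.084 = 659, 2576 × 0.126 = 325 ⇒ total 984
10–19: 2217 × 0.987 = 2188
20–29: 5132 × 0.968 = 4968
30–39: 7841 × 0.968 = 7590
40–49: 10745 × 0.954 = 10251
50+: 2576 × 0.973 + 12057 × 0.323 = 2506 + 3894 = 6400
Giving 984 / 2188 / 4968 / 7590 / 10251 / 6400.
— Period 3 —
Births: 4968 × 0.084 = 417, 10251 × 0.126 = 1292 ⇒ total 1709
10–19: 984 × 0.987 = 971
20–29: 2188 × 0.968 = 2118
30–39: 4968 × 0.968 = 4809
40–49: 7590 × 0.954 = 7241
50+: 10251 × 0.973 + 6400 × 0.323 = 9974 + 2067 = 12041
Giving 1709 / 971 / 2118 / 4809 / 7241 / 12041.
— Period 4 —
Births: 2118 × 0.084 = 178, 7241 × 0.126 = 912 ⇒ total 1090
10–19: 1709 × 0.987 = 1687
20–29: 971 × 0.968 = 940
30–39: 2118 × 0.968 = 2050
40–49: 4809 × 0.954 = 4588
50+: 7241 × 0.973 + 12041 × 0.323 = 7045 + 3889 = 10934
Giving 1090 / 1687 / 940 / 2050 / 4588 / 10934.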